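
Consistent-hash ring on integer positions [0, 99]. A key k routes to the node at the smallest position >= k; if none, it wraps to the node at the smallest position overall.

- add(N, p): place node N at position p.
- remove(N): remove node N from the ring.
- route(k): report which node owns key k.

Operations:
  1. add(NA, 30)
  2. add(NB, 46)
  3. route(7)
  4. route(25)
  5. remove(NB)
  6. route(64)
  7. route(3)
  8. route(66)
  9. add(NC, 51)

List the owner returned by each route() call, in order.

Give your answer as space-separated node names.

Answer: NA NA NA NA NA

Derivation:
Op 1: add NA@30 -> ring=[30:NA]
Op 2: add NB@46 -> ring=[30:NA,46:NB]
Op 3: route key 7: smallest pos >= 7 is 30 -> NA
Op 4: route key 25: smallest pos >= 25 is 30 -> NA
Op 5: remove NB -> ring=[30:NA]
Op 6: route key 64: none >= 64, wrap to smallest pos 30 -> NA
Op 7: route key 3: smallest pos >= 3 is 30 -> NA
Op 8: route key 66: none >= 66, wrap to smallest pos 30 -> NA
Op 9: add NC@51 -> ring=[30:NA,51:NC]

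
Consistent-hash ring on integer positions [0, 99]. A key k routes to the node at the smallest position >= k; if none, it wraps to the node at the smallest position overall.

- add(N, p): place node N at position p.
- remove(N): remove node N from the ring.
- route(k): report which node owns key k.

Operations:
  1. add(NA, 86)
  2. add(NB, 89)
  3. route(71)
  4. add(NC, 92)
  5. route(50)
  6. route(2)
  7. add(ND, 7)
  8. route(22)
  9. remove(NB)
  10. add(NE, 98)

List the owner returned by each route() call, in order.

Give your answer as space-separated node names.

Op 1: add NA@86 -> ring=[86:NA]
Op 2: add NB@89 -> ring=[86:NA,89:NB]
Op 3: route key 71: smallest pos >= 71 is 86 -> NA
Op 4: add NC@92 -> ring=[86:NA,89:NB,92:NC]
Op 5: route key 50: smallest pos >= 50 is 86 -> NA
Op 6: route key 2: smallest pos >= 2 is 86 -> NA
Op 7: add ND@7 -> ring=[7:ND,86:NA,89:NB,92:NC]
Op 8: route key 22: smallest pos >= 22 is 86 -> NA
Op 9: remove NB -> ring=[7:ND,86:NA,92:NC]
Op 10: add NE@98 -> ring=[7:ND,86:NA,92:NC,98:NE]

Answer: NA NA NA NA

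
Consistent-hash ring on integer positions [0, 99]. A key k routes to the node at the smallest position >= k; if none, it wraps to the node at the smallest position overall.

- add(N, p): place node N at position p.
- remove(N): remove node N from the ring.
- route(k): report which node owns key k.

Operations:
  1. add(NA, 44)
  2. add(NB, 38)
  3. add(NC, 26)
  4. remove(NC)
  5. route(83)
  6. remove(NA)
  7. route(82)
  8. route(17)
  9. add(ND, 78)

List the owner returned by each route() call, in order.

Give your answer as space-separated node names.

Answer: NB NB NB

Derivation:
Op 1: add NA@44 -> ring=[44:NA]
Op 2: add NB@38 -> ring=[38:NB,44:NA]
Op 3: add NC@26 -> ring=[26:NC,38:NB,44:NA]
Op 4: remove NC -> ring=[38:NB,44:NA]
Op 5: route key 83: none >= 83, wrap to smallest pos 38 -> NB
Op 6: remove NA -> ring=[38:NB]
Op 7: route key 82: none >= 82, wrap to smallest pos 38 -> NB
Op 8: route key 17: smallest pos >= 17 is 38 -> NB
Op 9: add ND@78 -> ring=[38:NB,78:ND]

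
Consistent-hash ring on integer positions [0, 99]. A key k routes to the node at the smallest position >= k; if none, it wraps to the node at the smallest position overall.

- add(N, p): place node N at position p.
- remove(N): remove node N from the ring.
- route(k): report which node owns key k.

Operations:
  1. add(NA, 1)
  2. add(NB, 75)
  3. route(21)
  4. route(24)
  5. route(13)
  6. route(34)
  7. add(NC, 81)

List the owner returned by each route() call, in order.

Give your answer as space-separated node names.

Op 1: add NA@1 -> ring=[1:NA]
Op 2: add NB@75 -> ring=[1:NA,75:NB]
Op 3: route key 21: smallest pos >= 21 is 75 -> NB
Op 4: route key 24: smallest pos >= 24 is 75 -> NB
Op 5: route key 13: smallest pos >= 13 is 75 -> NB
Op 6: route key 34: smallest pos >= 34 is 75 -> NB
Op 7: add NC@81 -> ring=[1:NA,75:NB,81:NC]

Answer: NB NB NB NB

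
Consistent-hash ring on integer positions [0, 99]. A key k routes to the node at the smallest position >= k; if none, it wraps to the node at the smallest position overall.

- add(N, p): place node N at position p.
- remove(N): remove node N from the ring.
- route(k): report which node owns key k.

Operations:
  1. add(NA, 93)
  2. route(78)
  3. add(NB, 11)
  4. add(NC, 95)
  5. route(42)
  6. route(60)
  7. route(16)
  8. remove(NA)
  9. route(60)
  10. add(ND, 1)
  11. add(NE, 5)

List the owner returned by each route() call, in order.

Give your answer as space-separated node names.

Op 1: add NA@93 -> ring=[93:NA]
Op 2: route key 78: smallest pos >= 78 is 93 -> NA
Op 3: add NB@11 -> ring=[11:NB,93:NA]
Op 4: add NC@95 -> ring=[11:NB,93:NA,95:NC]
Op 5: route key 42: smallest pos >= 42 is 93 -> NA
Op 6: route key 60: smallest pos >= 60 is 93 -> NA
Op 7: route key 16: smallest pos >= 16 is 93 -> NA
Op 8: remove NA -> ring=[11:NB,95:NC]
Op 9: route key 60: smallest pos >= 60 is 95 -> NC
Op 10: add ND@1 -> ring=[1:ND,11:NB,95:NC]
Op 11: add NE@5 -> ring=[1:ND,5:NE,11:NB,95:NC]

Answer: NA NA NA NA NC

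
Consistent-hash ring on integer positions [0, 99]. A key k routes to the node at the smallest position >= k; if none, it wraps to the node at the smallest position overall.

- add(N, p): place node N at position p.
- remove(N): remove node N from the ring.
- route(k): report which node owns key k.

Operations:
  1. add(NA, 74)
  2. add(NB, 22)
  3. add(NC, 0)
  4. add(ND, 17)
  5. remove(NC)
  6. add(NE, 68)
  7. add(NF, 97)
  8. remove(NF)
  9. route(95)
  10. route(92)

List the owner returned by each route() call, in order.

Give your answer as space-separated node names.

Op 1: add NA@74 -> ring=[74:NA]
Op 2: add NB@22 -> ring=[22:NB,74:NA]
Op 3: add NC@0 -> ring=[0:NC,22:NB,74:NA]
Op 4: add ND@17 -> ring=[0:NC,17:ND,22:NB,74:NA]
Op 5: remove NC -> ring=[17:ND,22:NB,74:NA]
Op 6: add NE@68 -> ring=[17:ND,22:NB,68:NE,74:NA]
Op 7: add NF@97 -> ring=[17:ND,22:NB,68:NE,74:NA,97:NF]
Op 8: remove NF -> ring=[17:ND,22:NB,68:NE,74:NA]
Op 9: route key 95: none >= 95, wrap to smallest pos 17 -> ND
Op 10: route key 92: none >= 92, wrap to smallest pos 17 -> ND

Answer: ND ND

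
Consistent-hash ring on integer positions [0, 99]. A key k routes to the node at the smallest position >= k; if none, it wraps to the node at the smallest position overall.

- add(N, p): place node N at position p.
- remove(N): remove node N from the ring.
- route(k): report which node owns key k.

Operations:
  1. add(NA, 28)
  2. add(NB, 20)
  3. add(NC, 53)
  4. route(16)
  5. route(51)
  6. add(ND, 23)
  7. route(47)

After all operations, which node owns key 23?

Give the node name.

Op 1: add NA@28 -> ring=[28:NA]
Op 2: add NB@20 -> ring=[20:NB,28:NA]
Op 3: add NC@53 -> ring=[20:NB,28:NA,53:NC]
Op 4: route key 16: smallest pos >= 16 is 20 -> NB
Op 5: route key 51: smallest pos >= 51 is 53 -> NC
Op 6: add ND@23 -> ring=[20:NB,23:ND,28:NA,53:NC]
Op 7: route key 47: smallest pos >= 47 is 53 -> NC
Final route key 23: smallest pos >= 23 is 23 -> ND

Answer: ND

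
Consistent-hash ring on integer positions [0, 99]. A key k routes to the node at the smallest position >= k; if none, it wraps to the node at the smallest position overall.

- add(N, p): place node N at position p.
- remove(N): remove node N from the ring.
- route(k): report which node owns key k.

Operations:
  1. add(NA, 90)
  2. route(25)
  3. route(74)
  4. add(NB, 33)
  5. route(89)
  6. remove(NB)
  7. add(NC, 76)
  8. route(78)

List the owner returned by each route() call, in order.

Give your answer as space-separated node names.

Op 1: add NA@90 -> ring=[90:NA]
Op 2: route key 25: smallest pos >= 25 is 90 -> NA
Op 3: route key 74: smallest pos >= 74 is 90 -> NA
Op 4: add NB@33 -> ring=[33:NB,90:NA]
Op 5: route key 89: smallest pos >= 89 is 90 -> NA
Op 6: remove NB -> ring=[90:NA]
Op 7: add NC@76 -> ring=[76:NC,90:NA]
Op 8: route key 78: smallest pos >= 78 is 90 -> NA

Answer: NA NA NA NA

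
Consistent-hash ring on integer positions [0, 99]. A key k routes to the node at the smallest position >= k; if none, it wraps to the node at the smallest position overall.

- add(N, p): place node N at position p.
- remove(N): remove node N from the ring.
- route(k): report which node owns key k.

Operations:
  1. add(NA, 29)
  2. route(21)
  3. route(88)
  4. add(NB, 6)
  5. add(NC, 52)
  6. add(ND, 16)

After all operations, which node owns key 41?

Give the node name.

Answer: NC

Derivation:
Op 1: add NA@29 -> ring=[29:NA]
Op 2: route key 21: smallest pos >= 21 is 29 -> NA
Op 3: route key 88: none >= 88, wrap to smallest pos 29 -> NA
Op 4: add NB@6 -> ring=[6:NB,29:NA]
Op 5: add NC@52 -> ring=[6:NB,29:NA,52:NC]
Op 6: add ND@16 -> ring=[6:NB,16:ND,29:NA,52:NC]
Final route key 41: smallest pos >= 41 is 52 -> NC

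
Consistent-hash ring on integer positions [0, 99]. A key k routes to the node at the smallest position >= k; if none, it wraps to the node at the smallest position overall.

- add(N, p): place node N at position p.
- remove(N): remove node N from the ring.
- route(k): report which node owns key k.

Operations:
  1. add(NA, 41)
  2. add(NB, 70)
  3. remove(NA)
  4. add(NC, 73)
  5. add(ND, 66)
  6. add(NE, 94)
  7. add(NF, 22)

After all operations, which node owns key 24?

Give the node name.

Answer: ND

Derivation:
Op 1: add NA@41 -> ring=[41:NA]
Op 2: add NB@70 -> ring=[41:NA,70:NB]
Op 3: remove NA -> ring=[70:NB]
Op 4: add NC@73 -> ring=[70:NB,73:NC]
Op 5: add ND@66 -> ring=[66:ND,70:NB,73:NC]
Op 6: add NE@94 -> ring=[66:ND,70:NB,73:NC,94:NE]
Op 7: add NF@22 -> ring=[22:NF,66:ND,70:NB,73:NC,94:NE]
Final route key 24: smallest pos >= 24 is 66 -> ND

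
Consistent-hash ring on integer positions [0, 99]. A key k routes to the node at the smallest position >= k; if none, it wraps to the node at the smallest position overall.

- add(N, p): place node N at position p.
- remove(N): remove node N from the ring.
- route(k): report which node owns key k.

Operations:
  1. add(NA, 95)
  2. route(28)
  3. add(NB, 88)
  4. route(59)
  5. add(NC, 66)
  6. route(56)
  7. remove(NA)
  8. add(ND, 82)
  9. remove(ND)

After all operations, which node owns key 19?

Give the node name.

Op 1: add NA@95 -> ring=[95:NA]
Op 2: route key 28: smallest pos >= 28 is 95 -> NA
Op 3: add NB@88 -> ring=[88:NB,95:NA]
Op 4: route key 59: smallest pos >= 59 is 88 -> NB
Op 5: add NC@66 -> ring=[66:NC,88:NB,95:NA]
Op 6: route key 56: smallest pos >= 56 is 66 -> NC
Op 7: remove NA -> ring=[66:NC,88:NB]
Op 8: add ND@82 -> ring=[66:NC,82:ND,88:NB]
Op 9: remove ND -> ring=[66:NC,88:NB]
Final route key 19: smallest pos >= 19 is 66 -> NC

Answer: NC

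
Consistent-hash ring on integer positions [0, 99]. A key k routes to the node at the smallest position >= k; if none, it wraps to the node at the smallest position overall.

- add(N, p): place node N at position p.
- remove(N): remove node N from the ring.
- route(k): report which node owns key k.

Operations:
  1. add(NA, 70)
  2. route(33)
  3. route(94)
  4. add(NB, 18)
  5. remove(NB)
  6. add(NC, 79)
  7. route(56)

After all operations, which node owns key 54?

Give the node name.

Answer: NA

Derivation:
Op 1: add NA@70 -> ring=[70:NA]
Op 2: route key 33: smallest pos >= 33 is 70 -> NA
Op 3: route key 94: none >= 94, wrap to smallest pos 70 -> NA
Op 4: add NB@18 -> ring=[18:NB,70:NA]
Op 5: remove NB -> ring=[70:NA]
Op 6: add NC@79 -> ring=[70:NA,79:NC]
Op 7: route key 56: smallest pos >= 56 is 70 -> NA
Final route key 54: smallest pos >= 54 is 70 -> NA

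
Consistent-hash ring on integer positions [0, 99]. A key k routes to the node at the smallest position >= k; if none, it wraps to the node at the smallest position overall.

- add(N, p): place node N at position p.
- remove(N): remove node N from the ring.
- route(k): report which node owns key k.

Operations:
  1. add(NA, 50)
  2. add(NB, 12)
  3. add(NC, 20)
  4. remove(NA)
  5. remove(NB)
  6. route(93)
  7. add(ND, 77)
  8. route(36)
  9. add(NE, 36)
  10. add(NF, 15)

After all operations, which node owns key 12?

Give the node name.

Op 1: add NA@50 -> ring=[50:NA]
Op 2: add NB@12 -> ring=[12:NB,50:NA]
Op 3: add NC@20 -> ring=[12:NB,20:NC,50:NA]
Op 4: remove NA -> ring=[12:NB,20:NC]
Op 5: remove NB -> ring=[20:NC]
Op 6: route key 93: none >= 93, wrap to smallest pos 20 -> NC
Op 7: add ND@77 -> ring=[20:NC,77:ND]
Op 8: route key 36: smallest pos >= 36 is 77 -> ND
Op 9: add NE@36 -> ring=[20:NC,36:NE,77:ND]
Op 10: add NF@15 -> ring=[15:NF,20:NC,36:NE,77:ND]
Final route key 12: smallest pos >= 12 is 15 -> NF

Answer: NF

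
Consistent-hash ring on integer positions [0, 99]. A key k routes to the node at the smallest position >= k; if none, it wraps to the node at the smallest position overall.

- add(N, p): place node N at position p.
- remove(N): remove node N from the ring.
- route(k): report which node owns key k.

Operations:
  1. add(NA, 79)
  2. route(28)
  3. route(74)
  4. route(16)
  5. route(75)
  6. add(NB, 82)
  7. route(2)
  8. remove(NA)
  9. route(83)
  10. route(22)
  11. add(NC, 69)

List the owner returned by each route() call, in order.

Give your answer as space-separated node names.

Op 1: add NA@79 -> ring=[79:NA]
Op 2: route key 28: smallest pos >= 28 is 79 -> NA
Op 3: route key 74: smallest pos >= 74 is 79 -> NA
Op 4: route key 16: smallest pos >= 16 is 79 -> NA
Op 5: route key 75: smallest pos >= 75 is 79 -> NA
Op 6: add NB@82 -> ring=[79:NA,82:NB]
Op 7: route key 2: smallest pos >= 2 is 79 -> NA
Op 8: remove NA -> ring=[82:NB]
Op 9: route key 83: none >= 83, wrap to smallest pos 82 -> NB
Op 10: route key 22: smallest pos >= 22 is 82 -> NB
Op 11: add NC@69 -> ring=[69:NC,82:NB]

Answer: NA NA NA NA NA NB NB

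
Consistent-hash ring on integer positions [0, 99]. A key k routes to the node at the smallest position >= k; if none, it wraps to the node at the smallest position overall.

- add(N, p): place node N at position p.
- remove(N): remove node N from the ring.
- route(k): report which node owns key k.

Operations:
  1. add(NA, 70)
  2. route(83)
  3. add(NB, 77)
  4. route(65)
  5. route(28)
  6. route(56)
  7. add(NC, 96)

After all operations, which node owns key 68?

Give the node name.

Answer: NA

Derivation:
Op 1: add NA@70 -> ring=[70:NA]
Op 2: route key 83: none >= 83, wrap to smallest pos 70 -> NA
Op 3: add NB@77 -> ring=[70:NA,77:NB]
Op 4: route key 65: smallest pos >= 65 is 70 -> NA
Op 5: route key 28: smallest pos >= 28 is 70 -> NA
Op 6: route key 56: smallest pos >= 56 is 70 -> NA
Op 7: add NC@96 -> ring=[70:NA,77:NB,96:NC]
Final route key 68: smallest pos >= 68 is 70 -> NA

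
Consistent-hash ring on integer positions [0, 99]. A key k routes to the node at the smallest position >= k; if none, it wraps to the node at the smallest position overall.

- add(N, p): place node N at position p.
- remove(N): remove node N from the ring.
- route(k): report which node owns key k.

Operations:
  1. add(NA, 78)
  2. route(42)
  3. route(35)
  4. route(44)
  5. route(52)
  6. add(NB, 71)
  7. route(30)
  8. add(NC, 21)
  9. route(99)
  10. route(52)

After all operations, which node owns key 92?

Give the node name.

Op 1: add NA@78 -> ring=[78:NA]
Op 2: route key 42: smallest pos >= 42 is 78 -> NA
Op 3: route key 35: smallest pos >= 35 is 78 -> NA
Op 4: route key 44: smallest pos >= 44 is 78 -> NA
Op 5: route key 52: smallest pos >= 52 is 78 -> NA
Op 6: add NB@71 -> ring=[71:NB,78:NA]
Op 7: route key 30: smallest pos >= 30 is 71 -> NB
Op 8: add NC@21 -> ring=[21:NC,71:NB,78:NA]
Op 9: route key 99: none >= 99, wrap to smallest pos 21 -> NC
Op 10: route key 52: smallest pos >= 52 is 71 -> NB
Final route key 92: none >= 92, wrap to smallest pos 21 -> NC

Answer: NC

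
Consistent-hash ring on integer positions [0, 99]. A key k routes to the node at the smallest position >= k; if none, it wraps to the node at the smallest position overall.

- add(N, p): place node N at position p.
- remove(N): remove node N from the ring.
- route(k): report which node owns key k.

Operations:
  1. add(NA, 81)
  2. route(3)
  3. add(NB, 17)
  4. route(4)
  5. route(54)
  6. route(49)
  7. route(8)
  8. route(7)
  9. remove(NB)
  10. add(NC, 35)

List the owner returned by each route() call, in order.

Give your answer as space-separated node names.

Answer: NA NB NA NA NB NB

Derivation:
Op 1: add NA@81 -> ring=[81:NA]
Op 2: route key 3: smallest pos >= 3 is 81 -> NA
Op 3: add NB@17 -> ring=[17:NB,81:NA]
Op 4: route key 4: smallest pos >= 4 is 17 -> NB
Op 5: route key 54: smallest pos >= 54 is 81 -> NA
Op 6: route key 49: smallest pos >= 49 is 81 -> NA
Op 7: route key 8: smallest pos >= 8 is 17 -> NB
Op 8: route key 7: smallest pos >= 7 is 17 -> NB
Op 9: remove NB -> ring=[81:NA]
Op 10: add NC@35 -> ring=[35:NC,81:NA]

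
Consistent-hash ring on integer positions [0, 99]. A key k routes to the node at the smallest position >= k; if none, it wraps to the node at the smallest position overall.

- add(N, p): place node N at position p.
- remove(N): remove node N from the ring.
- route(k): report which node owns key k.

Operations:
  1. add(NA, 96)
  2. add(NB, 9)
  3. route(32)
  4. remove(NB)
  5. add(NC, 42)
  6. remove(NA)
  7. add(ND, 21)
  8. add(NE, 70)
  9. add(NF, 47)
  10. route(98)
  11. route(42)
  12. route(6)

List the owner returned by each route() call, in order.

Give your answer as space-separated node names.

Op 1: add NA@96 -> ring=[96:NA]
Op 2: add NB@9 -> ring=[9:NB,96:NA]
Op 3: route key 32: smallest pos >= 32 is 96 -> NA
Op 4: remove NB -> ring=[96:NA]
Op 5: add NC@42 -> ring=[42:NC,96:NA]
Op 6: remove NA -> ring=[42:NC]
Op 7: add ND@21 -> ring=[21:ND,42:NC]
Op 8: add NE@70 -> ring=[21:ND,42:NC,70:NE]
Op 9: add NF@47 -> ring=[21:ND,42:NC,47:NF,70:NE]
Op 10: route key 98: none >= 98, wrap to smallest pos 21 -> ND
Op 11: route key 42: smallest pos >= 42 is 42 -> NC
Op 12: route key 6: smallest pos >= 6 is 21 -> ND

Answer: NA ND NC ND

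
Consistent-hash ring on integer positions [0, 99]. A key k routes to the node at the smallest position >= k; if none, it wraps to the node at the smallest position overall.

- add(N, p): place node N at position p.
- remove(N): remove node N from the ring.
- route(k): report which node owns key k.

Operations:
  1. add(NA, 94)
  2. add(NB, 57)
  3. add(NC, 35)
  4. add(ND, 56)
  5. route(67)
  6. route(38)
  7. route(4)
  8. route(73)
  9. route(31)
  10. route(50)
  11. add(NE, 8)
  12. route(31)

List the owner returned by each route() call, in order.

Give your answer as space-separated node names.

Op 1: add NA@94 -> ring=[94:NA]
Op 2: add NB@57 -> ring=[57:NB,94:NA]
Op 3: add NC@35 -> ring=[35:NC,57:NB,94:NA]
Op 4: add ND@56 -> ring=[35:NC,56:ND,57:NB,94:NA]
Op 5: route key 67: smallest pos >= 67 is 94 -> NA
Op 6: route key 38: smallest pos >= 38 is 56 -> ND
Op 7: route key 4: smallest pos >= 4 is 35 -> NC
Op 8: route key 73: smallest pos >= 73 is 94 -> NA
Op 9: route key 31: smallest pos >= 31 is 35 -> NC
Op 10: route key 50: smallest pos >= 50 is 56 -> ND
Op 11: add NE@8 -> ring=[8:NE,35:NC,56:ND,57:NB,94:NA]
Op 12: route key 31: smallest pos >= 31 is 35 -> NC

Answer: NA ND NC NA NC ND NC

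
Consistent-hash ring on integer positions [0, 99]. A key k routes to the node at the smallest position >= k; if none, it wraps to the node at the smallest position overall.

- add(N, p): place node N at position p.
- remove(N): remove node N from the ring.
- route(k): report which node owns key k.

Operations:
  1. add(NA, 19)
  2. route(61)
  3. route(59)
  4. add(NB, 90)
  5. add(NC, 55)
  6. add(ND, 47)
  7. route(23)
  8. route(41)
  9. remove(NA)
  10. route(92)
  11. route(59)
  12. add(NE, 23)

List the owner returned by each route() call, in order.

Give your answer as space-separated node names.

Answer: NA NA ND ND ND NB

Derivation:
Op 1: add NA@19 -> ring=[19:NA]
Op 2: route key 61: none >= 61, wrap to smallest pos 19 -> NA
Op 3: route key 59: none >= 59, wrap to smallest pos 19 -> NA
Op 4: add NB@90 -> ring=[19:NA,90:NB]
Op 5: add NC@55 -> ring=[19:NA,55:NC,90:NB]
Op 6: add ND@47 -> ring=[19:NA,47:ND,55:NC,90:NB]
Op 7: route key 23: smallest pos >= 23 is 47 -> ND
Op 8: route key 41: smallest pos >= 41 is 47 -> ND
Op 9: remove NA -> ring=[47:ND,55:NC,90:NB]
Op 10: route key 92: none >= 92, wrap to smallest pos 47 -> ND
Op 11: route key 59: smallest pos >= 59 is 90 -> NB
Op 12: add NE@23 -> ring=[23:NE,47:ND,55:NC,90:NB]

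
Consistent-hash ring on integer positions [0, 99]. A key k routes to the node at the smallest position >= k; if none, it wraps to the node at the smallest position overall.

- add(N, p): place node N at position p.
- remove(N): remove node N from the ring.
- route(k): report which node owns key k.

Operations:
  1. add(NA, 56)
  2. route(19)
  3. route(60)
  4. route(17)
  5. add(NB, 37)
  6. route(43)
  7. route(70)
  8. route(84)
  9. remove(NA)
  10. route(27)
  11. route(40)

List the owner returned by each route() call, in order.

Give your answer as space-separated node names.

Op 1: add NA@56 -> ring=[56:NA]
Op 2: route key 19: smallest pos >= 19 is 56 -> NA
Op 3: route key 60: none >= 60, wrap to smallest pos 56 -> NA
Op 4: route key 17: smallest pos >= 17 is 56 -> NA
Op 5: add NB@37 -> ring=[37:NB,56:NA]
Op 6: route key 43: smallest pos >= 43 is 56 -> NA
Op 7: route key 70: none >= 70, wrap to smallest pos 37 -> NB
Op 8: route key 84: none >= 84, wrap to smallest pos 37 -> NB
Op 9: remove NA -> ring=[37:NB]
Op 10: route key 27: smallest pos >= 27 is 37 -> NB
Op 11: route key 40: none >= 40, wrap to smallest pos 37 -> NB

Answer: NA NA NA NA NB NB NB NB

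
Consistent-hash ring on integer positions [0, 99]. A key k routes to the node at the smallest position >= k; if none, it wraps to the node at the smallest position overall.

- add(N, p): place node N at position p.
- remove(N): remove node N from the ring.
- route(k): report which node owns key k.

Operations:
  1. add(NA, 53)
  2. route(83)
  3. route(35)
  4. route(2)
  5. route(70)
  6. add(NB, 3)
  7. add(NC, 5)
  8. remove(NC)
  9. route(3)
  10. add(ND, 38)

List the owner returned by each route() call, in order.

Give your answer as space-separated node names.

Answer: NA NA NA NA NB

Derivation:
Op 1: add NA@53 -> ring=[53:NA]
Op 2: route key 83: none >= 83, wrap to smallest pos 53 -> NA
Op 3: route key 35: smallest pos >= 35 is 53 -> NA
Op 4: route key 2: smallest pos >= 2 is 53 -> NA
Op 5: route key 70: none >= 70, wrap to smallest pos 53 -> NA
Op 6: add NB@3 -> ring=[3:NB,53:NA]
Op 7: add NC@5 -> ring=[3:NB,5:NC,53:NA]
Op 8: remove NC -> ring=[3:NB,53:NA]
Op 9: route key 3: smallest pos >= 3 is 3 -> NB
Op 10: add ND@38 -> ring=[3:NB,38:ND,53:NA]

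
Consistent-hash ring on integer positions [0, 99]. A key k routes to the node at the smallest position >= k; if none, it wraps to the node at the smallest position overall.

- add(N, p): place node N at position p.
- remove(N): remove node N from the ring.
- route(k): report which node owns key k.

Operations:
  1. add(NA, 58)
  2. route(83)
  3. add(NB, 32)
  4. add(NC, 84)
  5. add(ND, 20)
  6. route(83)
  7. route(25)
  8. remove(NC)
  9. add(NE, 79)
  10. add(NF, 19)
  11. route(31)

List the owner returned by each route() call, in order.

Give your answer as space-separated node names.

Answer: NA NC NB NB

Derivation:
Op 1: add NA@58 -> ring=[58:NA]
Op 2: route key 83: none >= 83, wrap to smallest pos 58 -> NA
Op 3: add NB@32 -> ring=[32:NB,58:NA]
Op 4: add NC@84 -> ring=[32:NB,58:NA,84:NC]
Op 5: add ND@20 -> ring=[20:ND,32:NB,58:NA,84:NC]
Op 6: route key 83: smallest pos >= 83 is 84 -> NC
Op 7: route key 25: smallest pos >= 25 is 32 -> NB
Op 8: remove NC -> ring=[20:ND,32:NB,58:NA]
Op 9: add NE@79 -> ring=[20:ND,32:NB,58:NA,79:NE]
Op 10: add NF@19 -> ring=[19:NF,20:ND,32:NB,58:NA,79:NE]
Op 11: route key 31: smallest pos >= 31 is 32 -> NB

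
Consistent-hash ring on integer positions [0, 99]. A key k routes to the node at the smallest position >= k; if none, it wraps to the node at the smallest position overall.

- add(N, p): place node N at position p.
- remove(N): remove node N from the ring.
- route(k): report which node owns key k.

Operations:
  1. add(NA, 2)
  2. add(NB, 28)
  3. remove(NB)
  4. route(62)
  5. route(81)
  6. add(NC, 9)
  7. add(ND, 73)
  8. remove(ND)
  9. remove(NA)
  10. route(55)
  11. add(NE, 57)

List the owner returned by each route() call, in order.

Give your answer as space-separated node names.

Answer: NA NA NC

Derivation:
Op 1: add NA@2 -> ring=[2:NA]
Op 2: add NB@28 -> ring=[2:NA,28:NB]
Op 3: remove NB -> ring=[2:NA]
Op 4: route key 62: none >= 62, wrap to smallest pos 2 -> NA
Op 5: route key 81: none >= 81, wrap to smallest pos 2 -> NA
Op 6: add NC@9 -> ring=[2:NA,9:NC]
Op 7: add ND@73 -> ring=[2:NA,9:NC,73:ND]
Op 8: remove ND -> ring=[2:NA,9:NC]
Op 9: remove NA -> ring=[9:NC]
Op 10: route key 55: none >= 55, wrap to smallest pos 9 -> NC
Op 11: add NE@57 -> ring=[9:NC,57:NE]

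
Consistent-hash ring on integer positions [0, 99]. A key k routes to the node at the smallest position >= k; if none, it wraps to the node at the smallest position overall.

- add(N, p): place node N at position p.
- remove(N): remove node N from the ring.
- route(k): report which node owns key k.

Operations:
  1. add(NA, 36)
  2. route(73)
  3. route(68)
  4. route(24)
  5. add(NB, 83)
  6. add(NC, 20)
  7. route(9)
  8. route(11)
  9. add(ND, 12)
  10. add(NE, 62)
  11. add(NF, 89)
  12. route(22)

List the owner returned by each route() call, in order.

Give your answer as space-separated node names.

Answer: NA NA NA NC NC NA

Derivation:
Op 1: add NA@36 -> ring=[36:NA]
Op 2: route key 73: none >= 73, wrap to smallest pos 36 -> NA
Op 3: route key 68: none >= 68, wrap to smallest pos 36 -> NA
Op 4: route key 24: smallest pos >= 24 is 36 -> NA
Op 5: add NB@83 -> ring=[36:NA,83:NB]
Op 6: add NC@20 -> ring=[20:NC,36:NA,83:NB]
Op 7: route key 9: smallest pos >= 9 is 20 -> NC
Op 8: route key 11: smallest pos >= 11 is 20 -> NC
Op 9: add ND@12 -> ring=[12:ND,20:NC,36:NA,83:NB]
Op 10: add NE@62 -> ring=[12:ND,20:NC,36:NA,62:NE,83:NB]
Op 11: add NF@89 -> ring=[12:ND,20:NC,36:NA,62:NE,83:NB,89:NF]
Op 12: route key 22: smallest pos >= 22 is 36 -> NA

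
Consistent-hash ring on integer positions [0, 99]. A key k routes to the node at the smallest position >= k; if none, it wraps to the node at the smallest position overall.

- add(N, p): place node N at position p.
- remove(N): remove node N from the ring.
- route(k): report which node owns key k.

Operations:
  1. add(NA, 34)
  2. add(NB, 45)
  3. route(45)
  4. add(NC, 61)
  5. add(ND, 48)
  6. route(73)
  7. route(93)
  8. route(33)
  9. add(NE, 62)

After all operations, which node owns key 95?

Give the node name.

Op 1: add NA@34 -> ring=[34:NA]
Op 2: add NB@45 -> ring=[34:NA,45:NB]
Op 3: route key 45: smallest pos >= 45 is 45 -> NB
Op 4: add NC@61 -> ring=[34:NA,45:NB,61:NC]
Op 5: add ND@48 -> ring=[34:NA,45:NB,48:ND,61:NC]
Op 6: route key 73: none >= 73, wrap to smallest pos 34 -> NA
Op 7: route key 93: none >= 93, wrap to smallest pos 34 -> NA
Op 8: route key 33: smallest pos >= 33 is 34 -> NA
Op 9: add NE@62 -> ring=[34:NA,45:NB,48:ND,61:NC,62:NE]
Final route key 95: none >= 95, wrap to smallest pos 34 -> NA

Answer: NA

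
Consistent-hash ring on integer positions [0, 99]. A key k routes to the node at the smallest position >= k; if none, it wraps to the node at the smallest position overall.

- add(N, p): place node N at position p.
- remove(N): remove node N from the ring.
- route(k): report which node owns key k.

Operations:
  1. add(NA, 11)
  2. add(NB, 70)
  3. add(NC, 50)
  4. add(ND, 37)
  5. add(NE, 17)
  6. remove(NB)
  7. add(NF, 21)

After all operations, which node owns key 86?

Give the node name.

Op 1: add NA@11 -> ring=[11:NA]
Op 2: add NB@70 -> ring=[11:NA,70:NB]
Op 3: add NC@50 -> ring=[11:NA,50:NC,70:NB]
Op 4: add ND@37 -> ring=[11:NA,37:ND,50:NC,70:NB]
Op 5: add NE@17 -> ring=[11:NA,17:NE,37:ND,50:NC,70:NB]
Op 6: remove NB -> ring=[11:NA,17:NE,37:ND,50:NC]
Op 7: add NF@21 -> ring=[11:NA,17:NE,21:NF,37:ND,50:NC]
Final route key 86: none >= 86, wrap to smallest pos 11 -> NA

Answer: NA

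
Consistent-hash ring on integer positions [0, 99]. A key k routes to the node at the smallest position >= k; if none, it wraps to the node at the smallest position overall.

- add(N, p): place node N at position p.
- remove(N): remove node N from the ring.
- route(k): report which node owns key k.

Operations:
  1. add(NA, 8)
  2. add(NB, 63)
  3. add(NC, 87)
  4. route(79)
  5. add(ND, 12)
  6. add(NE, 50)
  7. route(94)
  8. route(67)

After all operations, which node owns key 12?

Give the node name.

Op 1: add NA@8 -> ring=[8:NA]
Op 2: add NB@63 -> ring=[8:NA,63:NB]
Op 3: add NC@87 -> ring=[8:NA,63:NB,87:NC]
Op 4: route key 79: smallest pos >= 79 is 87 -> NC
Op 5: add ND@12 -> ring=[8:NA,12:ND,63:NB,87:NC]
Op 6: add NE@50 -> ring=[8:NA,12:ND,50:NE,63:NB,87:NC]
Op 7: route key 94: none >= 94, wrap to smallest pos 8 -> NA
Op 8: route key 67: smallest pos >= 67 is 87 -> NC
Final route key 12: smallest pos >= 12 is 12 -> ND

Answer: ND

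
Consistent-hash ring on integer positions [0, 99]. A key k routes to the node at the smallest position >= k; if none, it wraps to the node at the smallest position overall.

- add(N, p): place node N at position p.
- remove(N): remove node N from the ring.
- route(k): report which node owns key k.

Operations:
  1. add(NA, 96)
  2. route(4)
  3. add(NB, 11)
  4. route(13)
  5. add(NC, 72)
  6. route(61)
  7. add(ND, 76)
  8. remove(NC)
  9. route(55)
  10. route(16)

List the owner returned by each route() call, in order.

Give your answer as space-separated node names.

Answer: NA NA NC ND ND

Derivation:
Op 1: add NA@96 -> ring=[96:NA]
Op 2: route key 4: smallest pos >= 4 is 96 -> NA
Op 3: add NB@11 -> ring=[11:NB,96:NA]
Op 4: route key 13: smallest pos >= 13 is 96 -> NA
Op 5: add NC@72 -> ring=[11:NB,72:NC,96:NA]
Op 6: route key 61: smallest pos >= 61 is 72 -> NC
Op 7: add ND@76 -> ring=[11:NB,72:NC,76:ND,96:NA]
Op 8: remove NC -> ring=[11:NB,76:ND,96:NA]
Op 9: route key 55: smallest pos >= 55 is 76 -> ND
Op 10: route key 16: smallest pos >= 16 is 76 -> ND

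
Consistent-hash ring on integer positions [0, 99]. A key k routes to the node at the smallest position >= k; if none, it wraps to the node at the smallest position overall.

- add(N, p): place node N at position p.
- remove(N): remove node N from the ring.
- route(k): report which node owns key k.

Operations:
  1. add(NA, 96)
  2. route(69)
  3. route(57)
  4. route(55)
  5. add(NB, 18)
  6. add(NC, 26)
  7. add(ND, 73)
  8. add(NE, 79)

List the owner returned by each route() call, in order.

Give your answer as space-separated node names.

Op 1: add NA@96 -> ring=[96:NA]
Op 2: route key 69: smallest pos >= 69 is 96 -> NA
Op 3: route key 57: smallest pos >= 57 is 96 -> NA
Op 4: route key 55: smallest pos >= 55 is 96 -> NA
Op 5: add NB@18 -> ring=[18:NB,96:NA]
Op 6: add NC@26 -> ring=[18:NB,26:NC,96:NA]
Op 7: add ND@73 -> ring=[18:NB,26:NC,73:ND,96:NA]
Op 8: add NE@79 -> ring=[18:NB,26:NC,73:ND,79:NE,96:NA]

Answer: NA NA NA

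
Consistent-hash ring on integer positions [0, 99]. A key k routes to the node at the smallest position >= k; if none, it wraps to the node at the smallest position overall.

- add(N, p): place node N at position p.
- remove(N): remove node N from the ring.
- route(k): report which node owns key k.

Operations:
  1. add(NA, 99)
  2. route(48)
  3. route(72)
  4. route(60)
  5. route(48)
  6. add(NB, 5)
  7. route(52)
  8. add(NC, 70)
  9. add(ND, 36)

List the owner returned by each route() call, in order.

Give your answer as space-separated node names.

Op 1: add NA@99 -> ring=[99:NA]
Op 2: route key 48: smallest pos >= 48 is 99 -> NA
Op 3: route key 72: smallest pos >= 72 is 99 -> NA
Op 4: route key 60: smallest pos >= 60 is 99 -> NA
Op 5: route key 48: smallest pos >= 48 is 99 -> NA
Op 6: add NB@5 -> ring=[5:NB,99:NA]
Op 7: route key 52: smallest pos >= 52 is 99 -> NA
Op 8: add NC@70 -> ring=[5:NB,70:NC,99:NA]
Op 9: add ND@36 -> ring=[5:NB,36:ND,70:NC,99:NA]

Answer: NA NA NA NA NA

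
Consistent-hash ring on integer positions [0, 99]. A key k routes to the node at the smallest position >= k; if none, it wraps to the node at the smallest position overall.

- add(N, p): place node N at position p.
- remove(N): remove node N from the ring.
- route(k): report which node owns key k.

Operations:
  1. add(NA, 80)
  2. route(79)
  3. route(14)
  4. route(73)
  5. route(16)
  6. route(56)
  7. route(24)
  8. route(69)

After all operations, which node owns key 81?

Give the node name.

Answer: NA

Derivation:
Op 1: add NA@80 -> ring=[80:NA]
Op 2: route key 79: smallest pos >= 79 is 80 -> NA
Op 3: route key 14: smallest pos >= 14 is 80 -> NA
Op 4: route key 73: smallest pos >= 73 is 80 -> NA
Op 5: route key 16: smallest pos >= 16 is 80 -> NA
Op 6: route key 56: smallest pos >= 56 is 80 -> NA
Op 7: route key 24: smallest pos >= 24 is 80 -> NA
Op 8: route key 69: smallest pos >= 69 is 80 -> NA
Final route key 81: none >= 81, wrap to smallest pos 80 -> NA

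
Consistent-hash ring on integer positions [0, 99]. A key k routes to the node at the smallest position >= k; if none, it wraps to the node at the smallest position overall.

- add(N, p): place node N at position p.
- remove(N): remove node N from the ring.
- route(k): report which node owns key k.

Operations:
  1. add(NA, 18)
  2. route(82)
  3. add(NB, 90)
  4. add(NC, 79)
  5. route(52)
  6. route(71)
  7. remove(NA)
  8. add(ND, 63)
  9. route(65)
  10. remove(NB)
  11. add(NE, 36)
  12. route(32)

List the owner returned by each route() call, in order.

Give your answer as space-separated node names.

Op 1: add NA@18 -> ring=[18:NA]
Op 2: route key 82: none >= 82, wrap to smallest pos 18 -> NA
Op 3: add NB@90 -> ring=[18:NA,90:NB]
Op 4: add NC@79 -> ring=[18:NA,79:NC,90:NB]
Op 5: route key 52: smallest pos >= 52 is 79 -> NC
Op 6: route key 71: smallest pos >= 71 is 79 -> NC
Op 7: remove NA -> ring=[79:NC,90:NB]
Op 8: add ND@63 -> ring=[63:ND,79:NC,90:NB]
Op 9: route key 65: smallest pos >= 65 is 79 -> NC
Op 10: remove NB -> ring=[63:ND,79:NC]
Op 11: add NE@36 -> ring=[36:NE,63:ND,79:NC]
Op 12: route key 32: smallest pos >= 32 is 36 -> NE

Answer: NA NC NC NC NE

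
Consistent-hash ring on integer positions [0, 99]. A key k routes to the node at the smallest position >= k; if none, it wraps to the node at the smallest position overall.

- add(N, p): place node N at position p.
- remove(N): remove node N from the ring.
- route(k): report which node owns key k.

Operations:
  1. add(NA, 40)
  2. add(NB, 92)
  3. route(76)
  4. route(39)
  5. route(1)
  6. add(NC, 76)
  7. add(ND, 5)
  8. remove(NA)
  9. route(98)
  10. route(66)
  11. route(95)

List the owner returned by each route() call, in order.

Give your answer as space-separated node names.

Op 1: add NA@40 -> ring=[40:NA]
Op 2: add NB@92 -> ring=[40:NA,92:NB]
Op 3: route key 76: smallest pos >= 76 is 92 -> NB
Op 4: route key 39: smallest pos >= 39 is 40 -> NA
Op 5: route key 1: smallest pos >= 1 is 40 -> NA
Op 6: add NC@76 -> ring=[40:NA,76:NC,92:NB]
Op 7: add ND@5 -> ring=[5:ND,40:NA,76:NC,92:NB]
Op 8: remove NA -> ring=[5:ND,76:NC,92:NB]
Op 9: route key 98: none >= 98, wrap to smallest pos 5 -> ND
Op 10: route key 66: smallest pos >= 66 is 76 -> NC
Op 11: route key 95: none >= 95, wrap to smallest pos 5 -> ND

Answer: NB NA NA ND NC ND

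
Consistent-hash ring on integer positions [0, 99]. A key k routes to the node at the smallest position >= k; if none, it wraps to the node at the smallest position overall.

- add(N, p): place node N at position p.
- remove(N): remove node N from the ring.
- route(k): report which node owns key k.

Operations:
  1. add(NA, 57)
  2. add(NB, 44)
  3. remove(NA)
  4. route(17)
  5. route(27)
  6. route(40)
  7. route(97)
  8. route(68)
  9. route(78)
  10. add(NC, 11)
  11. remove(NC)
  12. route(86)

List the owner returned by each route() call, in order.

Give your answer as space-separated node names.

Answer: NB NB NB NB NB NB NB

Derivation:
Op 1: add NA@57 -> ring=[57:NA]
Op 2: add NB@44 -> ring=[44:NB,57:NA]
Op 3: remove NA -> ring=[44:NB]
Op 4: route key 17: smallest pos >= 17 is 44 -> NB
Op 5: route key 27: smallest pos >= 27 is 44 -> NB
Op 6: route key 40: smallest pos >= 40 is 44 -> NB
Op 7: route key 97: none >= 97, wrap to smallest pos 44 -> NB
Op 8: route key 68: none >= 68, wrap to smallest pos 44 -> NB
Op 9: route key 78: none >= 78, wrap to smallest pos 44 -> NB
Op 10: add NC@11 -> ring=[11:NC,44:NB]
Op 11: remove NC -> ring=[44:NB]
Op 12: route key 86: none >= 86, wrap to smallest pos 44 -> NB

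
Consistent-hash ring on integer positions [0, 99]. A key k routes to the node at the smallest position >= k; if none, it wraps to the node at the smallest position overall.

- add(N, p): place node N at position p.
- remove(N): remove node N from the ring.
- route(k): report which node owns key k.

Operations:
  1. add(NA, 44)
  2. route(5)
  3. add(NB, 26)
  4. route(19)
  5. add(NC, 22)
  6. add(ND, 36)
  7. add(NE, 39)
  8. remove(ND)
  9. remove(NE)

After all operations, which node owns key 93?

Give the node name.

Op 1: add NA@44 -> ring=[44:NA]
Op 2: route key 5: smallest pos >= 5 is 44 -> NA
Op 3: add NB@26 -> ring=[26:NB,44:NA]
Op 4: route key 19: smallest pos >= 19 is 26 -> NB
Op 5: add NC@22 -> ring=[22:NC,26:NB,44:NA]
Op 6: add ND@36 -> ring=[22:NC,26:NB,36:ND,44:NA]
Op 7: add NE@39 -> ring=[22:NC,26:NB,36:ND,39:NE,44:NA]
Op 8: remove ND -> ring=[22:NC,26:NB,39:NE,44:NA]
Op 9: remove NE -> ring=[22:NC,26:NB,44:NA]
Final route key 93: none >= 93, wrap to smallest pos 22 -> NC

Answer: NC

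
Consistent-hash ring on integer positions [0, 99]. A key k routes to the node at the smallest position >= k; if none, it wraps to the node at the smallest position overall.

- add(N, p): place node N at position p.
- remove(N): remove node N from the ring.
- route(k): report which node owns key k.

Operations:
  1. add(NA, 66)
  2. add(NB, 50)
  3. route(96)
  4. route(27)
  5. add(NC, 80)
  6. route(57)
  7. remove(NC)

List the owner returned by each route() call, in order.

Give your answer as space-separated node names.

Answer: NB NB NA

Derivation:
Op 1: add NA@66 -> ring=[66:NA]
Op 2: add NB@50 -> ring=[50:NB,66:NA]
Op 3: route key 96: none >= 96, wrap to smallest pos 50 -> NB
Op 4: route key 27: smallest pos >= 27 is 50 -> NB
Op 5: add NC@80 -> ring=[50:NB,66:NA,80:NC]
Op 6: route key 57: smallest pos >= 57 is 66 -> NA
Op 7: remove NC -> ring=[50:NB,66:NA]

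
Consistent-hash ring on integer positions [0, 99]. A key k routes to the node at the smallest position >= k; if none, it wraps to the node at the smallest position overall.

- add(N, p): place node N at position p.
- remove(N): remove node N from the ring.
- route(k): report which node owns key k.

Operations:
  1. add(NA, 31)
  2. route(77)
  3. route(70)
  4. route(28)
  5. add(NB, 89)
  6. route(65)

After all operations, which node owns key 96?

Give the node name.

Answer: NA

Derivation:
Op 1: add NA@31 -> ring=[31:NA]
Op 2: route key 77: none >= 77, wrap to smallest pos 31 -> NA
Op 3: route key 70: none >= 70, wrap to smallest pos 31 -> NA
Op 4: route key 28: smallest pos >= 28 is 31 -> NA
Op 5: add NB@89 -> ring=[31:NA,89:NB]
Op 6: route key 65: smallest pos >= 65 is 89 -> NB
Final route key 96: none >= 96, wrap to smallest pos 31 -> NA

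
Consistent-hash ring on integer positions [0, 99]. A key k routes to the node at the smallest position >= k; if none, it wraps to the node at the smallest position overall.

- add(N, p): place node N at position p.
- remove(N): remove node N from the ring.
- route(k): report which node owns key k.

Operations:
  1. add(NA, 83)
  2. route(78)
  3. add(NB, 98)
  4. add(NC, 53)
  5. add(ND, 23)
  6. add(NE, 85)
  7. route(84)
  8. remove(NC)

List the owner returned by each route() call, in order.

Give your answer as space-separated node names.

Op 1: add NA@83 -> ring=[83:NA]
Op 2: route key 78: smallest pos >= 78 is 83 -> NA
Op 3: add NB@98 -> ring=[83:NA,98:NB]
Op 4: add NC@53 -> ring=[53:NC,83:NA,98:NB]
Op 5: add ND@23 -> ring=[23:ND,53:NC,83:NA,98:NB]
Op 6: add NE@85 -> ring=[23:ND,53:NC,83:NA,85:NE,98:NB]
Op 7: route key 84: smallest pos >= 84 is 85 -> NE
Op 8: remove NC -> ring=[23:ND,83:NA,85:NE,98:NB]

Answer: NA NE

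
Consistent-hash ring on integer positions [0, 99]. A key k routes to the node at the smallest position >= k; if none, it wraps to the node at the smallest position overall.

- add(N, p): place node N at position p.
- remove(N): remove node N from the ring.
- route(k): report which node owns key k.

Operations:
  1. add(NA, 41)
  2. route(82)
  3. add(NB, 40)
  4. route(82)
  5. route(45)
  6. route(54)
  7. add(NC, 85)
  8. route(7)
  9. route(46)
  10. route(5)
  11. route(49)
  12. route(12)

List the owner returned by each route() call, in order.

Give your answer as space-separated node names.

Op 1: add NA@41 -> ring=[41:NA]
Op 2: route key 82: none >= 82, wrap to smallest pos 41 -> NA
Op 3: add NB@40 -> ring=[40:NB,41:NA]
Op 4: route key 82: none >= 82, wrap to smallest pos 40 -> NB
Op 5: route key 45: none >= 45, wrap to smallest pos 40 -> NB
Op 6: route key 54: none >= 54, wrap to smallest pos 40 -> NB
Op 7: add NC@85 -> ring=[40:NB,41:NA,85:NC]
Op 8: route key 7: smallest pos >= 7 is 40 -> NB
Op 9: route key 46: smallest pos >= 46 is 85 -> NC
Op 10: route key 5: smallest pos >= 5 is 40 -> NB
Op 11: route key 49: smallest pos >= 49 is 85 -> NC
Op 12: route key 12: smallest pos >= 12 is 40 -> NB

Answer: NA NB NB NB NB NC NB NC NB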